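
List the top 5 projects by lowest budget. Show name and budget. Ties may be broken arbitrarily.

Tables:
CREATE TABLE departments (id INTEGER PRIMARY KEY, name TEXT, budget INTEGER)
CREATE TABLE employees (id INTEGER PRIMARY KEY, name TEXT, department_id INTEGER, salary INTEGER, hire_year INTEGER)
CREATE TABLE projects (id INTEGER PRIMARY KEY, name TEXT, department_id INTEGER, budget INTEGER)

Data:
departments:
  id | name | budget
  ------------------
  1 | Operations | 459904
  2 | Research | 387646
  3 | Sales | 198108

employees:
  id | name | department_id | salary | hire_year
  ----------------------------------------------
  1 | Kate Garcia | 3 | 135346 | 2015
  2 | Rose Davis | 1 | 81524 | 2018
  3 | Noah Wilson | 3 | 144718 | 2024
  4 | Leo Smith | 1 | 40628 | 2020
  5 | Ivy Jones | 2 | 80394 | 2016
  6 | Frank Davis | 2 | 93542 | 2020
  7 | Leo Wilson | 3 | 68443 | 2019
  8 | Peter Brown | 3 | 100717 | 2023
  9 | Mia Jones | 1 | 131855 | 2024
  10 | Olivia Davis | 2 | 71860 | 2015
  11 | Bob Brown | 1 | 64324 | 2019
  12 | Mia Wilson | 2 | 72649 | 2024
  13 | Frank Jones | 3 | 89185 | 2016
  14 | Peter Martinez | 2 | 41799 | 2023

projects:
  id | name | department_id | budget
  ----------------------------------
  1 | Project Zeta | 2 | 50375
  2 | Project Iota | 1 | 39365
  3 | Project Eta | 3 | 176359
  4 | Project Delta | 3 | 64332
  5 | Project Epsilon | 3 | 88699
SELECT name, budget FROM projects ORDER BY budget ASC LIMIT 5

Execution result:
name | budget
Project Iota | 39365
Project Zeta | 50375
Project Delta | 64332
Project Epsilon | 88699
Project Eta | 176359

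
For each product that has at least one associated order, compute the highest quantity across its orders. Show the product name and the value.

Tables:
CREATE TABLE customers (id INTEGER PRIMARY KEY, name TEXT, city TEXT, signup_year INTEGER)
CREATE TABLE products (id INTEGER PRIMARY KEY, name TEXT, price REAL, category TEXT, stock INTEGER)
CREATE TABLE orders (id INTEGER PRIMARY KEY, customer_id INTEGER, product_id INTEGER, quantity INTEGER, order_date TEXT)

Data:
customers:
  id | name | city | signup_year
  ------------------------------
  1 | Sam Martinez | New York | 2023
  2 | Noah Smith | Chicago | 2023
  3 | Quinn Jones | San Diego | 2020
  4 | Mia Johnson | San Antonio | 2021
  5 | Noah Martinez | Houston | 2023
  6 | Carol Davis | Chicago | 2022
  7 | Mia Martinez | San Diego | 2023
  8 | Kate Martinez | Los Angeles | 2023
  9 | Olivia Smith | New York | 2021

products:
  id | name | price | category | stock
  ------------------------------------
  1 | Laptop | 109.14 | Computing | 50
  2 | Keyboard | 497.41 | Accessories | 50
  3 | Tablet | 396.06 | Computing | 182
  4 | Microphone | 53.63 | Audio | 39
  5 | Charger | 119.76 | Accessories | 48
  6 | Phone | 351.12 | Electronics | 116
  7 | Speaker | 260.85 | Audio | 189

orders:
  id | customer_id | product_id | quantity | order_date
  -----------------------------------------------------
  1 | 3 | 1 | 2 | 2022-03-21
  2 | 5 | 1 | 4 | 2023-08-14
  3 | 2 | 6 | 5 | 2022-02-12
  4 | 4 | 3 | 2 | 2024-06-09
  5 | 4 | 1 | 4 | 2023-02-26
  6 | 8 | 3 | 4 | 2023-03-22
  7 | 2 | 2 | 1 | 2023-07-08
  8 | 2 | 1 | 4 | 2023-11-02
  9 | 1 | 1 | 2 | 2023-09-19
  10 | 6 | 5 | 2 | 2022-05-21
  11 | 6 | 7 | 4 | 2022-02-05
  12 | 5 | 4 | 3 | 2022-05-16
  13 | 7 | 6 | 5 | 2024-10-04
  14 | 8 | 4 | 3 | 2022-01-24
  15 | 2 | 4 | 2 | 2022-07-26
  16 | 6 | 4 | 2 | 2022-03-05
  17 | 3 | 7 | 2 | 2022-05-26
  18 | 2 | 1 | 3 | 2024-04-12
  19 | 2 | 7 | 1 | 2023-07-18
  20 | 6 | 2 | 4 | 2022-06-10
SELECT p.name, MAX(c.quantity) AS max_quantity FROM orders c JOIN products p ON c.product_id = p.id GROUP BY p.id, p.name

Execution result:
name | max_quantity
Laptop | 4
Keyboard | 4
Tablet | 4
Microphone | 3
Charger | 2
Phone | 5
Speaker | 4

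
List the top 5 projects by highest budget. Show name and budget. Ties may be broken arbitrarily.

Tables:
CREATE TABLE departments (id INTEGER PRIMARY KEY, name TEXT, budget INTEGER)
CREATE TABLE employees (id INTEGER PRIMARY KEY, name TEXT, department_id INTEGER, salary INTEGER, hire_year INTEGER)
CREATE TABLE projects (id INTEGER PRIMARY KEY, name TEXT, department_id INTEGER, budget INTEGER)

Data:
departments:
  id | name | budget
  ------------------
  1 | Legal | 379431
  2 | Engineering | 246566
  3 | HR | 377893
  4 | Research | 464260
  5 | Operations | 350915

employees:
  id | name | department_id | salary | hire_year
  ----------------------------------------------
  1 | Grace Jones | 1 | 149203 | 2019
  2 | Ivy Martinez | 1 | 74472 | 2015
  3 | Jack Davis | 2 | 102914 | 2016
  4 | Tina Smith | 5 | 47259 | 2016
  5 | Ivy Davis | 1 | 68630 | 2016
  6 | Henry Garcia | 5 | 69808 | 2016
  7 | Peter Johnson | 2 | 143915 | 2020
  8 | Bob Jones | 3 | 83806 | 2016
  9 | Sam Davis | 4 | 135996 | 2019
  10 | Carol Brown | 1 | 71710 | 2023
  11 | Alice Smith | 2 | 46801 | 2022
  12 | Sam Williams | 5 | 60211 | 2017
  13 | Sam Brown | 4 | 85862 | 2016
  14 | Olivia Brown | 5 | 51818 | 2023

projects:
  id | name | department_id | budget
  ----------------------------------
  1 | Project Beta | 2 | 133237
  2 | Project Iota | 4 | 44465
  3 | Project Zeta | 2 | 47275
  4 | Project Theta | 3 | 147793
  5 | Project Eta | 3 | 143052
SELECT name, budget FROM projects ORDER BY budget DESC LIMIT 5

Execution result:
name | budget
Project Theta | 147793
Project Eta | 143052
Project Beta | 133237
Project Zeta | 47275
Project Iota | 44465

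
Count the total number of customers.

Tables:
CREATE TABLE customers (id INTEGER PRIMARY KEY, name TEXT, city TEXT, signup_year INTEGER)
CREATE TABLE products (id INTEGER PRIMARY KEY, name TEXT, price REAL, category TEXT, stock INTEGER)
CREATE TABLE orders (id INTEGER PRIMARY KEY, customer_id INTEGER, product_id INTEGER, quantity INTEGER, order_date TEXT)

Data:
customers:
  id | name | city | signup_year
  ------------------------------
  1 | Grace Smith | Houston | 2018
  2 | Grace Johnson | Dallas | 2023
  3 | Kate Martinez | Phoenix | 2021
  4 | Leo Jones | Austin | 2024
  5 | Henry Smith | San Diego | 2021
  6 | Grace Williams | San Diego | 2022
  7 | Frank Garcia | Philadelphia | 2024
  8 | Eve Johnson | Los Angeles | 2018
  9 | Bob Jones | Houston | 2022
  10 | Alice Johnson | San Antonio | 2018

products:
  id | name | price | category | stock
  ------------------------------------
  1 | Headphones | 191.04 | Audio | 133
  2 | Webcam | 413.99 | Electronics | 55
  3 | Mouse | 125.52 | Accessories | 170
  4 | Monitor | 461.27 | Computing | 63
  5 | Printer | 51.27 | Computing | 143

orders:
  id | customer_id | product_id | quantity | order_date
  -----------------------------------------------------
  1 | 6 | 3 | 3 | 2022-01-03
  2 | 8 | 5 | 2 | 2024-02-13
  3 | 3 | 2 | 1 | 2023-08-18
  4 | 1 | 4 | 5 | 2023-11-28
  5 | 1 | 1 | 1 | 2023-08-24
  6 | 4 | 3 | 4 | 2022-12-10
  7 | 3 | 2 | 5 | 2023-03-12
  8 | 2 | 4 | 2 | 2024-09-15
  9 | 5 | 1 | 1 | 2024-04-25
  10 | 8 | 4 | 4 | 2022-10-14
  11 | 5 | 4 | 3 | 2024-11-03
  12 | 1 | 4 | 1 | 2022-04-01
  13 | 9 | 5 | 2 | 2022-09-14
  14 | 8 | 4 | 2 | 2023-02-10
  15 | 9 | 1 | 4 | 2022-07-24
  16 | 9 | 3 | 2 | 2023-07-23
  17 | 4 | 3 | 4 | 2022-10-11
SELECT COUNT(*) FROM customers

Execution result:
10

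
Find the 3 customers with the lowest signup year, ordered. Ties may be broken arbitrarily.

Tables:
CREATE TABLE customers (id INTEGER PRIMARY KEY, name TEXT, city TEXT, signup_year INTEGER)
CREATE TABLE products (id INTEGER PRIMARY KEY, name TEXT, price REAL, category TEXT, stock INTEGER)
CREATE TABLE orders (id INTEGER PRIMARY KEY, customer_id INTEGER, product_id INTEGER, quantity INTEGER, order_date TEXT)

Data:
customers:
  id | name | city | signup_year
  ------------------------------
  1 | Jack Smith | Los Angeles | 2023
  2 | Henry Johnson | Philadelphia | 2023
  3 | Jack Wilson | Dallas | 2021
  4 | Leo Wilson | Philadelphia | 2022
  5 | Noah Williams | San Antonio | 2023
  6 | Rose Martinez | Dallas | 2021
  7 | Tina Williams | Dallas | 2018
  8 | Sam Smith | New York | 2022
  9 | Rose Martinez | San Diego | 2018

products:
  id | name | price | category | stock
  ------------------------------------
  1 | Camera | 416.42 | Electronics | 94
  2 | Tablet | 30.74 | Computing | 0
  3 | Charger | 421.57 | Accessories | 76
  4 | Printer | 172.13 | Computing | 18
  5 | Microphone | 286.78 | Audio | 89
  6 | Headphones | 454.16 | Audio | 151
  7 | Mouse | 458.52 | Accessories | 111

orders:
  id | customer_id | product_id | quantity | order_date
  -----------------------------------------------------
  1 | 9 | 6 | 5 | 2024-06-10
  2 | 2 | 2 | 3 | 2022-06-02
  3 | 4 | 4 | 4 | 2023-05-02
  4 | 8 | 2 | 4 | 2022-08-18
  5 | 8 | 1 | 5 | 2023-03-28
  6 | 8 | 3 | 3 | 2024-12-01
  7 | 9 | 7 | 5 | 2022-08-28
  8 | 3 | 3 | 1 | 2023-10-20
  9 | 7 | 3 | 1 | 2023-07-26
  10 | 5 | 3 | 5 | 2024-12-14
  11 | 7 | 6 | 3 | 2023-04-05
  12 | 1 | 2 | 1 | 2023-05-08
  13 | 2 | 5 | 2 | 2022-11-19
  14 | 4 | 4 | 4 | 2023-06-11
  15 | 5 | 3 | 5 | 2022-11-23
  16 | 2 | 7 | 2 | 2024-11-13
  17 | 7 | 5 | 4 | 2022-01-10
SELECT name, signup_year FROM customers ORDER BY signup_year ASC LIMIT 3

Execution result:
name | signup_year
Tina Williams | 2018
Rose Martinez | 2018
Jack Wilson | 2021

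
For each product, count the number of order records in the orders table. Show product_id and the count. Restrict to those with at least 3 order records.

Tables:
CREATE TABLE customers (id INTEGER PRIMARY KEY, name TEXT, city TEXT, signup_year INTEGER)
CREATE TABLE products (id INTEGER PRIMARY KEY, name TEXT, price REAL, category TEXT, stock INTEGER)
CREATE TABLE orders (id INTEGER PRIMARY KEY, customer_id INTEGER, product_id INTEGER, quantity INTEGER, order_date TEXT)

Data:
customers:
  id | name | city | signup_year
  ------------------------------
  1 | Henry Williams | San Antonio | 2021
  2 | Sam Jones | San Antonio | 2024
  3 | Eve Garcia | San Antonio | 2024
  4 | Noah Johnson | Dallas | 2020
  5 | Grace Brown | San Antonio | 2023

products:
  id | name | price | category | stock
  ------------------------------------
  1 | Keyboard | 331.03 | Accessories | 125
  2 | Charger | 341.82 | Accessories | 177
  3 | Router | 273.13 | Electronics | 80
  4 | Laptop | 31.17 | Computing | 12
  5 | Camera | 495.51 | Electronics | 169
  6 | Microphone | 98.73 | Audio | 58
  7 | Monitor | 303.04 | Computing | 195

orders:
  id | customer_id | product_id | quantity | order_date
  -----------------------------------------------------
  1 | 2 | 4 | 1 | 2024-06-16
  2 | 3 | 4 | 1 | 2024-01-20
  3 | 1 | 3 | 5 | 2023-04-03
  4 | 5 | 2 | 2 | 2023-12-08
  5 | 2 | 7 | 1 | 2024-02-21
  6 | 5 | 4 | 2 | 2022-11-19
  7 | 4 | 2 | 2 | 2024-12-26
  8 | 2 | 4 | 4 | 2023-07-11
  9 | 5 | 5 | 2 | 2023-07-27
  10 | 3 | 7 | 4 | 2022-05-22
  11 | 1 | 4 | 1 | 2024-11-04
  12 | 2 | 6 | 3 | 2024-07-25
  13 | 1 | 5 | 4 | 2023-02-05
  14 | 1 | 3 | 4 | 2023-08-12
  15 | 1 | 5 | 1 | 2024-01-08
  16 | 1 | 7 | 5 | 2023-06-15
SELECT product_id, COUNT(*) AS order_count FROM orders GROUP BY product_id HAVING COUNT(*) >= 3

Execution result:
product_id | order_count
4 | 5
5 | 3
7 | 3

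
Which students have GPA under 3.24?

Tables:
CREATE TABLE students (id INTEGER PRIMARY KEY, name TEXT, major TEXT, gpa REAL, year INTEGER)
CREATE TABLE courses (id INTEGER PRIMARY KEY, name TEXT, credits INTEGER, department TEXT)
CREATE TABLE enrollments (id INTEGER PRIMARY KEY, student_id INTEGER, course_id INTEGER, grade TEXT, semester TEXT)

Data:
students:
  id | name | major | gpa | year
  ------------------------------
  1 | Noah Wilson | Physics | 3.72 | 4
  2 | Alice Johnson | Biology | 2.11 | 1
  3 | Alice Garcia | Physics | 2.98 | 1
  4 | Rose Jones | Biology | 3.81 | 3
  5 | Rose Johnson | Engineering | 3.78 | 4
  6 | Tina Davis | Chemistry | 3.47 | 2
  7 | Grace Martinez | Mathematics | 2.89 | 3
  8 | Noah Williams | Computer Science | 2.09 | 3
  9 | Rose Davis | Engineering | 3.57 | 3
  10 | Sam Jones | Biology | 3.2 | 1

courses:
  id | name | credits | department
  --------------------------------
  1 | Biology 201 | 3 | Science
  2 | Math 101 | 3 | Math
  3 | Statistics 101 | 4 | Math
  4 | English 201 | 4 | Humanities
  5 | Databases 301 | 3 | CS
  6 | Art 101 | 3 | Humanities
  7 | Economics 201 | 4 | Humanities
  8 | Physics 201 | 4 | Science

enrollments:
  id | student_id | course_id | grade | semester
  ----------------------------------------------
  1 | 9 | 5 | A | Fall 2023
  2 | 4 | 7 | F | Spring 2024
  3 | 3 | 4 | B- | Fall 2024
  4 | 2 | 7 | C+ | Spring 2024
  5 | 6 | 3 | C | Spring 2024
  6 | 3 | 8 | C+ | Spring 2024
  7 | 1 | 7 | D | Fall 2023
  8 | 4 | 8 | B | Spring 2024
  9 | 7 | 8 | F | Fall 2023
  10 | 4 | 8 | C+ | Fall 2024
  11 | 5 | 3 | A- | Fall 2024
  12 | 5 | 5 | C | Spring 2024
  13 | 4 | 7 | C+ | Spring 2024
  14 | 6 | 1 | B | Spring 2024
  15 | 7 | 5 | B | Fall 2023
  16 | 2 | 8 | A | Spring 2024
SELECT name, gpa FROM students WHERE gpa < 3.24

Execution result:
name | gpa
Alice Johnson | 2.11
Alice Garcia | 2.98
Grace Martinez | 2.89
Noah Williams | 2.09
Sam Jones | 3.20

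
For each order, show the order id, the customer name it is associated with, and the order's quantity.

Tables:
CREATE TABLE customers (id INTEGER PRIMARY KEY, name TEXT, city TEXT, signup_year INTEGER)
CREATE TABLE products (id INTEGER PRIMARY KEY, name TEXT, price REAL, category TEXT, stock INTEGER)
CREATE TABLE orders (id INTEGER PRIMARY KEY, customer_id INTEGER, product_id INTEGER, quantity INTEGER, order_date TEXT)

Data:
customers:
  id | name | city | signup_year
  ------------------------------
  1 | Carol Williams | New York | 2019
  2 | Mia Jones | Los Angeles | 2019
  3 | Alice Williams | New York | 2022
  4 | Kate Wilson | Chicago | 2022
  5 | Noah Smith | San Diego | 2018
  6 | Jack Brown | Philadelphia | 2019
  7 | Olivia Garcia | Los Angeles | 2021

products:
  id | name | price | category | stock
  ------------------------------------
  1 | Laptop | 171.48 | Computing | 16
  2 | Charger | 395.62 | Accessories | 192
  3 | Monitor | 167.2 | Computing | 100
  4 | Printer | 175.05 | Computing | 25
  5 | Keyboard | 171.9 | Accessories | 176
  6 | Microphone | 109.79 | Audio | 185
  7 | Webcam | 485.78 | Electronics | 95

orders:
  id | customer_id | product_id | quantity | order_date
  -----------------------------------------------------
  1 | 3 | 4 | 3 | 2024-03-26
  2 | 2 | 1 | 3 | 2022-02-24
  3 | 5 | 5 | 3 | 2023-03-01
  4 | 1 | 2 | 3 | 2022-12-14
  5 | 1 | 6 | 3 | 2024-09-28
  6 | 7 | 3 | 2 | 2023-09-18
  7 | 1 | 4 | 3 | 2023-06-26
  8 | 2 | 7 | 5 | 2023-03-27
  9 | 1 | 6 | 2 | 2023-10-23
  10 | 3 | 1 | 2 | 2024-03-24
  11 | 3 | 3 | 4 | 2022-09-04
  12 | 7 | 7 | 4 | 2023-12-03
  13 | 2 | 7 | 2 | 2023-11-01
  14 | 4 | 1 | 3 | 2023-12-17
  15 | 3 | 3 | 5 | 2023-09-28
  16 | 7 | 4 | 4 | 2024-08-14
SELECT c.id, p.name AS customer, c.quantity FROM orders c JOIN customers p ON c.customer_id = p.id

Execution result:
id | customer | quantity
1 | Alice Williams | 3
2 | Mia Jones | 3
3 | Noah Smith | 3
4 | Carol Williams | 3
5 | Carol Williams | 3
6 | Olivia Garcia | 2
7 | Carol Williams | 3
8 | Mia Jones | 5
9 | Carol Williams | 2
10 | Alice Williams | 2
11 | Alice Williams | 4
12 | Olivia Garcia | 4
13 | Mia Jones | 2
14 | Kate Wilson | 3
15 | Alice Williams | 5
16 | Olivia Garcia | 4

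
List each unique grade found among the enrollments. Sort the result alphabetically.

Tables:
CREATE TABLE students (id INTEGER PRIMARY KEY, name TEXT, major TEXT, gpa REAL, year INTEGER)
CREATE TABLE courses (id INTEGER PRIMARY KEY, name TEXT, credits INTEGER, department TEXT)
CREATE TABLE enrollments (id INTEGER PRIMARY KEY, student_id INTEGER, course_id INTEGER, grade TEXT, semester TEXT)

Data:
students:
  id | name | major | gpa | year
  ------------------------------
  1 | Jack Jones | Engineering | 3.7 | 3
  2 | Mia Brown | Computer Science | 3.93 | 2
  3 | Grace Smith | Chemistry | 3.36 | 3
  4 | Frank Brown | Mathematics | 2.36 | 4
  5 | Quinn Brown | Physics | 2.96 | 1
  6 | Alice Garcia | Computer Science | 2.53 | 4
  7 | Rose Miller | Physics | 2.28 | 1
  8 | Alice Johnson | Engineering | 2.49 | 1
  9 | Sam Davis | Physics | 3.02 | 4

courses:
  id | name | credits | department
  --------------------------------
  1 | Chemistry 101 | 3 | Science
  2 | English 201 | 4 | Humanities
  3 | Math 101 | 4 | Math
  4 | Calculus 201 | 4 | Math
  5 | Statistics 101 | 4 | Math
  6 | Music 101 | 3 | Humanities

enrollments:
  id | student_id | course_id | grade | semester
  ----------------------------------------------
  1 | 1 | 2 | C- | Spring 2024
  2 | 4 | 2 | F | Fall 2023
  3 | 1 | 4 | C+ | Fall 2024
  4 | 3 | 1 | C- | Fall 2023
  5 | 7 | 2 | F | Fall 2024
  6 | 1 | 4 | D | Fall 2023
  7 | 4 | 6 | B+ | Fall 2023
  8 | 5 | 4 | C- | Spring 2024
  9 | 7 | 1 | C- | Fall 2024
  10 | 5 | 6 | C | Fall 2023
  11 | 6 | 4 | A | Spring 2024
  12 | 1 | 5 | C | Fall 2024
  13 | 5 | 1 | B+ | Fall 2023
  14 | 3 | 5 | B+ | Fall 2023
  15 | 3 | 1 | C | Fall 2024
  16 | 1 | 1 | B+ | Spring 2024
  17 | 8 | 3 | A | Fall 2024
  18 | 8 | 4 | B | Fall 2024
SELECT DISTINCT grade FROM enrollments ORDER BY grade

Execution result:
grade
A
B
B+
C
C+
C-
D
F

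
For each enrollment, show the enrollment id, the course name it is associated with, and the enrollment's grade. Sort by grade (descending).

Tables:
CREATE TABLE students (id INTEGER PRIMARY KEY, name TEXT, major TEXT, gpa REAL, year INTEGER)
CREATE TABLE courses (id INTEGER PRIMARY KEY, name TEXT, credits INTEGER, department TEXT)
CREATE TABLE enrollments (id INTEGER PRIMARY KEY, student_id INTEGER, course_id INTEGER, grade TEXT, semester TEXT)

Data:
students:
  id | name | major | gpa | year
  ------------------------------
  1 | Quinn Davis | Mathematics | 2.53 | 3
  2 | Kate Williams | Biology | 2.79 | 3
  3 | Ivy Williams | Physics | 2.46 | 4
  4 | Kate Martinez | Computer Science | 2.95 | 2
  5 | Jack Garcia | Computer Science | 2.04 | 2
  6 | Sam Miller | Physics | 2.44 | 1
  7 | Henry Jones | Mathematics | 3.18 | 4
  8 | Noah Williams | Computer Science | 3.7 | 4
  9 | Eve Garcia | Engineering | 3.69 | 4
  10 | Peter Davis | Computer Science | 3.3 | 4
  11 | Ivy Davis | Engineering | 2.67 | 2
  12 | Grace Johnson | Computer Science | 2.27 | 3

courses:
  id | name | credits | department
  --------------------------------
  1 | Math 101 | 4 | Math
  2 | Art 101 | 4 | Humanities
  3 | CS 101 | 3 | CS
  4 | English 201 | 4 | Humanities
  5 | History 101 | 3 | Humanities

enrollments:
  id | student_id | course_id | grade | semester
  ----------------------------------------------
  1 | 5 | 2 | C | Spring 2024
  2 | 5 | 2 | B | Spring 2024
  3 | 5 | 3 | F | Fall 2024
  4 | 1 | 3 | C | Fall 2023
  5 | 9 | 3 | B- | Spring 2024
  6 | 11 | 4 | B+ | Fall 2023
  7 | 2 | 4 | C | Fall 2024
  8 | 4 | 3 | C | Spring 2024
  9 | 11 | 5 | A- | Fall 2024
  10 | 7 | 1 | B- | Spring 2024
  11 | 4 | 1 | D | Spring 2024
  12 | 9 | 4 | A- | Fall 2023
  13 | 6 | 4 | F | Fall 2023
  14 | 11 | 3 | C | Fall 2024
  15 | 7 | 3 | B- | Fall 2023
SELECT c.id, p.name AS course, c.grade FROM enrollments c JOIN courses p ON c.course_id = p.id ORDER BY c.grade DESC

Execution result:
id | course | grade
3 | CS 101 | F
13 | English 201 | F
11 | Math 101 | D
1 | Art 101 | C
4 | CS 101 | C
7 | English 201 | C
8 | CS 101 | C
14 | CS 101 | C
5 | CS 101 | B-
10 | Math 101 | B-
15 | CS 101 | B-
6 | English 201 | B+
2 | Art 101 | B
9 | History 101 | A-
12 | English 201 | A-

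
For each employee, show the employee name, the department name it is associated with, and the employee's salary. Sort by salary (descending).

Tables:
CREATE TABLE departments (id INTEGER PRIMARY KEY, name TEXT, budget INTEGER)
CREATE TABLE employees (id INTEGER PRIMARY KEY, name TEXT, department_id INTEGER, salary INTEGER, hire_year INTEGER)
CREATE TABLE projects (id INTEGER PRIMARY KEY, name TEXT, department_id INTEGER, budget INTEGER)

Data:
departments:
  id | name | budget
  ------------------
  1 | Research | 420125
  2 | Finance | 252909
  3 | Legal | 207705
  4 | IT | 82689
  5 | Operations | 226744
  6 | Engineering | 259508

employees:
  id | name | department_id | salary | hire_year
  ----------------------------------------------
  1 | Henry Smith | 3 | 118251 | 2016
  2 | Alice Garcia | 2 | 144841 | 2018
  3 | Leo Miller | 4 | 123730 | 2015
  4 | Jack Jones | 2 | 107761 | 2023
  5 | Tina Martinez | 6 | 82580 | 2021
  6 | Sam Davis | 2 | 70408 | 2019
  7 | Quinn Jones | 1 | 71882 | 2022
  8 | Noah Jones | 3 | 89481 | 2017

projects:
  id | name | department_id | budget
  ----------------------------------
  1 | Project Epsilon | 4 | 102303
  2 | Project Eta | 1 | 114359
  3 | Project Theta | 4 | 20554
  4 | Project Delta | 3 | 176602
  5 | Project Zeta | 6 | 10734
SELECT c.name, p.name AS department, c.salary FROM employees c JOIN departments p ON c.department_id = p.id ORDER BY c.salary DESC

Execution result:
name | department | salary
Alice Garcia | Finance | 144841
Leo Miller | IT | 123730
Henry Smith | Legal | 118251
Jack Jones | Finance | 107761
Noah Jones | Legal | 89481
Tina Martinez | Engineering | 82580
Quinn Jones | Research | 71882
Sam Davis | Finance | 70408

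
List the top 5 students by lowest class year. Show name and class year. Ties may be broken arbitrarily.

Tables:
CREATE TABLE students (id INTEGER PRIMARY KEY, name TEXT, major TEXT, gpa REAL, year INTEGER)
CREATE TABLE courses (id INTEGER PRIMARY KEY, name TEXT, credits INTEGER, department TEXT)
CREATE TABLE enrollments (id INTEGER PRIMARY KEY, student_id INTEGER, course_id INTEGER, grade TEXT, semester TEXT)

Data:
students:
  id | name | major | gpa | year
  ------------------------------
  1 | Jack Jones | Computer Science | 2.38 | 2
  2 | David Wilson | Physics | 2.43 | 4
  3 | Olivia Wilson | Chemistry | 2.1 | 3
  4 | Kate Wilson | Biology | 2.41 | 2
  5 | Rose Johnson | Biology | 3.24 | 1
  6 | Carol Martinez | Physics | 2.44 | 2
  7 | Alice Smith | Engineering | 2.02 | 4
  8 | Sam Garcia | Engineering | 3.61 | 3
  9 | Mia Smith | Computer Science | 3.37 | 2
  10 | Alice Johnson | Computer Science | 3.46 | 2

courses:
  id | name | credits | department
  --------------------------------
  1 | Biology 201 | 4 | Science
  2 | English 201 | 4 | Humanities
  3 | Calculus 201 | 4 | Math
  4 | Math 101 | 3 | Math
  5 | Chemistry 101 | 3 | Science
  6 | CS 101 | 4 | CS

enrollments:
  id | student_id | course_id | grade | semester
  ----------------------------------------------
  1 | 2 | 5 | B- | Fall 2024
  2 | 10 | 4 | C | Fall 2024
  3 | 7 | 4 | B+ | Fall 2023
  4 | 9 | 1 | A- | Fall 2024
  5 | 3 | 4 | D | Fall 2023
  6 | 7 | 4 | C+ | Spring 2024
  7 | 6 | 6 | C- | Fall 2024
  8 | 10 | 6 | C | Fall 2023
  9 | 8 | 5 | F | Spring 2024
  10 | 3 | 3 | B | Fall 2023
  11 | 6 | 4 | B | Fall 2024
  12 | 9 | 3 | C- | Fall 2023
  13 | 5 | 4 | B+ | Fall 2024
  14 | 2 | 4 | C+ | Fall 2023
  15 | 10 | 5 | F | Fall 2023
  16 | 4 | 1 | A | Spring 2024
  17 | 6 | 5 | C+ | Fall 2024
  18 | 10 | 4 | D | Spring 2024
SELECT name, year FROM students ORDER BY year ASC LIMIT 5

Execution result:
name | year
Rose Johnson | 1
Jack Jones | 2
Kate Wilson | 2
Carol Martinez | 2
Mia Smith | 2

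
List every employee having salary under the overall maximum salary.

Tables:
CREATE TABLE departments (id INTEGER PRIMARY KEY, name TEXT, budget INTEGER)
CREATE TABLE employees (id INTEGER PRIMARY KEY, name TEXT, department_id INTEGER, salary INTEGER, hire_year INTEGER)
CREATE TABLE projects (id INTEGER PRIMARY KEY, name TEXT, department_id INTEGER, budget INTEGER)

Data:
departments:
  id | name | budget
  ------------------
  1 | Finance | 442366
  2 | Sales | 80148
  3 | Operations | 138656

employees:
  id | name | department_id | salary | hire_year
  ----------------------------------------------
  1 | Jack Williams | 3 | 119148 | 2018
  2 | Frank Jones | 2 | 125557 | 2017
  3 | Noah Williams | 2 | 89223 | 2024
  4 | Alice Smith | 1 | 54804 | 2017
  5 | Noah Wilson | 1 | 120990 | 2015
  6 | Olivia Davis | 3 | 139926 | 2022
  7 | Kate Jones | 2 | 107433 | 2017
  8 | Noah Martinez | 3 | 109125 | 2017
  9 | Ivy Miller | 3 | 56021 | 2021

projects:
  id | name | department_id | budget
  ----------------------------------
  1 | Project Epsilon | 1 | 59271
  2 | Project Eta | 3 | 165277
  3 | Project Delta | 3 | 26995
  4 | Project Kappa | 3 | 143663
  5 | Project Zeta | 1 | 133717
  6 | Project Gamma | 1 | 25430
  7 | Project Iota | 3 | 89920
SELECT name, salary FROM employees WHERE salary < (SELECT MAX(salary) FROM employees)

Execution result:
name | salary
Jack Williams | 119148
Frank Jones | 125557
Noah Williams | 89223
Alice Smith | 54804
Noah Wilson | 120990
Kate Jones | 107433
Noah Martinez | 109125
Ivy Miller | 56021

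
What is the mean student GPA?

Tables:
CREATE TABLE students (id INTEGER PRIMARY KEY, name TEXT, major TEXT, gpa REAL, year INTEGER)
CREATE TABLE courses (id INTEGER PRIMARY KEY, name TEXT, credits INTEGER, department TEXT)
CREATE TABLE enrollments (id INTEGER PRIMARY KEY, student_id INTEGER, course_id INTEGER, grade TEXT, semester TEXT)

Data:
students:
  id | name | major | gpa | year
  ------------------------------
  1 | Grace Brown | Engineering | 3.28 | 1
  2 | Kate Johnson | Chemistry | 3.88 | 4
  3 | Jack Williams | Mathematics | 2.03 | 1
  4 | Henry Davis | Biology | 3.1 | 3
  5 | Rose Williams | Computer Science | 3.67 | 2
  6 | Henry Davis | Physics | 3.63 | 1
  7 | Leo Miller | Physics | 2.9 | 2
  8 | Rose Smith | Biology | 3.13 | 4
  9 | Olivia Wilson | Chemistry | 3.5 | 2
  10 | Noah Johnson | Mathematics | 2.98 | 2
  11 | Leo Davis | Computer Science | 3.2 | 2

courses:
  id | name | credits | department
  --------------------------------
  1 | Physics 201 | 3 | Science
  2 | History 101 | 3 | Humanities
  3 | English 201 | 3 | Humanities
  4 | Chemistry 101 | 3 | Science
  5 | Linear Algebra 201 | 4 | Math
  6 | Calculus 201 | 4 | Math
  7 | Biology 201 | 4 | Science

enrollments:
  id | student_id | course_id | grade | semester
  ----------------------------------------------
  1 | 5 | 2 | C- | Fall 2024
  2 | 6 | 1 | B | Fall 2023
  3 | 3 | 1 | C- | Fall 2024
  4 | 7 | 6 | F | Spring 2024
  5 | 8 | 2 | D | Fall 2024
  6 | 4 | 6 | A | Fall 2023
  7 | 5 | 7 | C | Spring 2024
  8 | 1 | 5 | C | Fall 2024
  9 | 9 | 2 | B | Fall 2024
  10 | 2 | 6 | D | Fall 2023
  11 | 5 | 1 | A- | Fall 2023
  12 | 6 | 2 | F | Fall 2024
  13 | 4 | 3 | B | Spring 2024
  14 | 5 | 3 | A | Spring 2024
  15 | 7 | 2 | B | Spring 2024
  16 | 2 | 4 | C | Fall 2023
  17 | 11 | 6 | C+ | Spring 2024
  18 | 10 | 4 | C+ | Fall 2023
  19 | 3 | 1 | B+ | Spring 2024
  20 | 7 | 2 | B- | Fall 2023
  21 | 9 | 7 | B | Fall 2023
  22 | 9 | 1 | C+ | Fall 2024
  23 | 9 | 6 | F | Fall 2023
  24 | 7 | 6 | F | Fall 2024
SELECT AVG(gpa) FROM students

Execution result:
3.21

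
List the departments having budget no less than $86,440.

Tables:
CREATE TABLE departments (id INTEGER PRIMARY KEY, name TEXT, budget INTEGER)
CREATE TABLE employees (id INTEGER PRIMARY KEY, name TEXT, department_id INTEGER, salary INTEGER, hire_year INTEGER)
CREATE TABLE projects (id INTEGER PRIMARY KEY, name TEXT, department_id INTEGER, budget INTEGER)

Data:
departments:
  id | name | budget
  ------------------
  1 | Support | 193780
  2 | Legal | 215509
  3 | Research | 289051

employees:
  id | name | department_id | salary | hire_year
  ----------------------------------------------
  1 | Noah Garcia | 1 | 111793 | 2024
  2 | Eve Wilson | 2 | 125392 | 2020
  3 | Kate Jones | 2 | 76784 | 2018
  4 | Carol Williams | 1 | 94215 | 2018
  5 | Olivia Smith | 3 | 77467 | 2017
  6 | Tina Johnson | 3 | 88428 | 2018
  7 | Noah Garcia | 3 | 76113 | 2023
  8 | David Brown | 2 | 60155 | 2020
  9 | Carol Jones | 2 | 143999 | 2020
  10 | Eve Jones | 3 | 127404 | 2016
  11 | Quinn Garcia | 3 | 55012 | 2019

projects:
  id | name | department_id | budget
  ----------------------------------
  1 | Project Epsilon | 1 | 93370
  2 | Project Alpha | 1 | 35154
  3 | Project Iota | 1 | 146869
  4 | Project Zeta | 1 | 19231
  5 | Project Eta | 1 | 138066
SELECT name, budget FROM departments WHERE budget >= 86440

Execution result:
name | budget
Support | 193780
Legal | 215509
Research | 289051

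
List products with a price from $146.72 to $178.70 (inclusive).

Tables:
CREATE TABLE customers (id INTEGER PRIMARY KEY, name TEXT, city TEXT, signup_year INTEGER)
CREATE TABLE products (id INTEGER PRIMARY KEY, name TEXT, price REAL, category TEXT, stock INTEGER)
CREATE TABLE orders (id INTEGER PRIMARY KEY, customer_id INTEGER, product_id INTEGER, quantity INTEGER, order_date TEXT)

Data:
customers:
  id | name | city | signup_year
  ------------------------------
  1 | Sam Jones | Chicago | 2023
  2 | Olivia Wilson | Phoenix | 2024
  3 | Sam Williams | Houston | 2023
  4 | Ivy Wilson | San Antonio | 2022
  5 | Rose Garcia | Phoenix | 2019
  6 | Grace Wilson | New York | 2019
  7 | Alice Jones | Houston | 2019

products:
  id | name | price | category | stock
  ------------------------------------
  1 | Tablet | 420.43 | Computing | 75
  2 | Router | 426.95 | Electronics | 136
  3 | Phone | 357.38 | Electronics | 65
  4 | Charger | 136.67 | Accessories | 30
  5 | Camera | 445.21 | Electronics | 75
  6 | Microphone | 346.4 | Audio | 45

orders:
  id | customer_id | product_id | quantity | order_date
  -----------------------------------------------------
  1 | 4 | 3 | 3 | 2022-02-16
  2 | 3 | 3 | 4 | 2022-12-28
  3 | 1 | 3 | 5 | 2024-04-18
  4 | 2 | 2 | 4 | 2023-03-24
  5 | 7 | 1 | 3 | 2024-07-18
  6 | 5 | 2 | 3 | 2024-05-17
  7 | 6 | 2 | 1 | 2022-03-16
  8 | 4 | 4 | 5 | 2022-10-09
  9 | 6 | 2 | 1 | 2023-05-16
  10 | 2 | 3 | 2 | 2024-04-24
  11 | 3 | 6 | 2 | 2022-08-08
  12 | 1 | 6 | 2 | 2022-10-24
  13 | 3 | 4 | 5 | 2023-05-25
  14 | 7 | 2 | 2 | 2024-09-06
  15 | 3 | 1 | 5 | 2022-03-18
SELECT name, price FROM products WHERE price BETWEEN 146.72 AND 178.7

Execution result:
(no rows)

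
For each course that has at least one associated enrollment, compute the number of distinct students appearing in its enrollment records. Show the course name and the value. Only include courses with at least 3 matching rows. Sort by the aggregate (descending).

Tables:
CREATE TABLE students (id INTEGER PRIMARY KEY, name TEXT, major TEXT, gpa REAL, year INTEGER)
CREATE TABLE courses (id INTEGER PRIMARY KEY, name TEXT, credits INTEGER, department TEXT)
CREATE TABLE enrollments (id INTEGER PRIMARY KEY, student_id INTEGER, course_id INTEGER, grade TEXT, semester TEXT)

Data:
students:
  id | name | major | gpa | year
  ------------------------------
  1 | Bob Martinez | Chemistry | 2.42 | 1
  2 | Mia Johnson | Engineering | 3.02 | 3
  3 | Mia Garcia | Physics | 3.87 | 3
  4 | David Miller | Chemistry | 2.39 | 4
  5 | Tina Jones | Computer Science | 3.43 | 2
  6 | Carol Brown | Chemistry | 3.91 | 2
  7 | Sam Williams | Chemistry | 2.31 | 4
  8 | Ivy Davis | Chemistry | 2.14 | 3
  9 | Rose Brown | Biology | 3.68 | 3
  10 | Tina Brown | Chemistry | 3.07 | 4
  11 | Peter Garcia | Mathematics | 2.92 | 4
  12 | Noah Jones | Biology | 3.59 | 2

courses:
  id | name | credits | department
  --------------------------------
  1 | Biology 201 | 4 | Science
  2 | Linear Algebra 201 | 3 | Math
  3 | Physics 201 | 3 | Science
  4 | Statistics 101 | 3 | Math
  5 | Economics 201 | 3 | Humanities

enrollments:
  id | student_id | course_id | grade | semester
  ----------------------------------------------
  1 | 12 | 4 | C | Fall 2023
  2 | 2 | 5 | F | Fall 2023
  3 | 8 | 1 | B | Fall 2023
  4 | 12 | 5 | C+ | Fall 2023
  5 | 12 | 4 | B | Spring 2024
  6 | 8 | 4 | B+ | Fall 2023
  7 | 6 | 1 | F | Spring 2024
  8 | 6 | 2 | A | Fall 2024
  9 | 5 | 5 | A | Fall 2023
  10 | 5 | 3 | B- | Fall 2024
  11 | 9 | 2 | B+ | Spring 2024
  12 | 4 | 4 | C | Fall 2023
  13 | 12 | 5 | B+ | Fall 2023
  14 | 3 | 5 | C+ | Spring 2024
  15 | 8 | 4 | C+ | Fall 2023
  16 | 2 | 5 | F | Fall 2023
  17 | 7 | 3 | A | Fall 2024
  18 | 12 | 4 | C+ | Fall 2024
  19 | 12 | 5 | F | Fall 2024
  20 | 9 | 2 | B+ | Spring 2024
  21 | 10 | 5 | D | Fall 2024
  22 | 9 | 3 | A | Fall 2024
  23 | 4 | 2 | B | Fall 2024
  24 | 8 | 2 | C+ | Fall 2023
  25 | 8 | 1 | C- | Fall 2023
SELECT p.name, COUNT(DISTINCT c.student_id) AS distinct_student_count FROM enrollments c JOIN courses p ON c.course_id = p.id GROUP BY p.id, p.name HAVING COUNT(*) >= 3 ORDER BY distinct_student_count DESC

Execution result:
name | distinct_student_count
Economics 201 | 5
Linear Algebra 201 | 4
Physics 201 | 3
Statistics 101 | 3
Biology 201 | 2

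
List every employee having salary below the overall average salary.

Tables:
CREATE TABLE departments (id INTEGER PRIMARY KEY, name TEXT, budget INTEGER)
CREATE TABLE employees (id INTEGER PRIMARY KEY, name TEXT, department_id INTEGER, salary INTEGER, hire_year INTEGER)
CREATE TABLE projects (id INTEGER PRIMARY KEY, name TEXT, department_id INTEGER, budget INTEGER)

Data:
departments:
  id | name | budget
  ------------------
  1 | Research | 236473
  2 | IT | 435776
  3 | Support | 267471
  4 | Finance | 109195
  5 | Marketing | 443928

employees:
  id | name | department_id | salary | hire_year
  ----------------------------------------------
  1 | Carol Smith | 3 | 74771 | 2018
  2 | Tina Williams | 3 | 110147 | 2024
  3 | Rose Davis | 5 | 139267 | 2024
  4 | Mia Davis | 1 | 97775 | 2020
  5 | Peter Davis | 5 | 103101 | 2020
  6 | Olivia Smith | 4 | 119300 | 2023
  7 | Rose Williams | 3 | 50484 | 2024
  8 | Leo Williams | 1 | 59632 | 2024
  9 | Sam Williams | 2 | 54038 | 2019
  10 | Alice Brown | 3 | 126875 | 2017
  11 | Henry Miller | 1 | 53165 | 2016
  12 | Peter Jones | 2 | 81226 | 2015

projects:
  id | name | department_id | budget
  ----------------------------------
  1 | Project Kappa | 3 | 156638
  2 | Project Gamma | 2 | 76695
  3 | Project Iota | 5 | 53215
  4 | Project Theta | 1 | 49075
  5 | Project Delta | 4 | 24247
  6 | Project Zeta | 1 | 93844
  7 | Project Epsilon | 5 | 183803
SELECT name, salary FROM employees WHERE salary < (SELECT AVG(salary) FROM employees)

Execution result:
name | salary
Carol Smith | 74771
Rose Williams | 50484
Leo Williams | 59632
Sam Williams | 54038
Henry Miller | 53165
Peter Jones | 81226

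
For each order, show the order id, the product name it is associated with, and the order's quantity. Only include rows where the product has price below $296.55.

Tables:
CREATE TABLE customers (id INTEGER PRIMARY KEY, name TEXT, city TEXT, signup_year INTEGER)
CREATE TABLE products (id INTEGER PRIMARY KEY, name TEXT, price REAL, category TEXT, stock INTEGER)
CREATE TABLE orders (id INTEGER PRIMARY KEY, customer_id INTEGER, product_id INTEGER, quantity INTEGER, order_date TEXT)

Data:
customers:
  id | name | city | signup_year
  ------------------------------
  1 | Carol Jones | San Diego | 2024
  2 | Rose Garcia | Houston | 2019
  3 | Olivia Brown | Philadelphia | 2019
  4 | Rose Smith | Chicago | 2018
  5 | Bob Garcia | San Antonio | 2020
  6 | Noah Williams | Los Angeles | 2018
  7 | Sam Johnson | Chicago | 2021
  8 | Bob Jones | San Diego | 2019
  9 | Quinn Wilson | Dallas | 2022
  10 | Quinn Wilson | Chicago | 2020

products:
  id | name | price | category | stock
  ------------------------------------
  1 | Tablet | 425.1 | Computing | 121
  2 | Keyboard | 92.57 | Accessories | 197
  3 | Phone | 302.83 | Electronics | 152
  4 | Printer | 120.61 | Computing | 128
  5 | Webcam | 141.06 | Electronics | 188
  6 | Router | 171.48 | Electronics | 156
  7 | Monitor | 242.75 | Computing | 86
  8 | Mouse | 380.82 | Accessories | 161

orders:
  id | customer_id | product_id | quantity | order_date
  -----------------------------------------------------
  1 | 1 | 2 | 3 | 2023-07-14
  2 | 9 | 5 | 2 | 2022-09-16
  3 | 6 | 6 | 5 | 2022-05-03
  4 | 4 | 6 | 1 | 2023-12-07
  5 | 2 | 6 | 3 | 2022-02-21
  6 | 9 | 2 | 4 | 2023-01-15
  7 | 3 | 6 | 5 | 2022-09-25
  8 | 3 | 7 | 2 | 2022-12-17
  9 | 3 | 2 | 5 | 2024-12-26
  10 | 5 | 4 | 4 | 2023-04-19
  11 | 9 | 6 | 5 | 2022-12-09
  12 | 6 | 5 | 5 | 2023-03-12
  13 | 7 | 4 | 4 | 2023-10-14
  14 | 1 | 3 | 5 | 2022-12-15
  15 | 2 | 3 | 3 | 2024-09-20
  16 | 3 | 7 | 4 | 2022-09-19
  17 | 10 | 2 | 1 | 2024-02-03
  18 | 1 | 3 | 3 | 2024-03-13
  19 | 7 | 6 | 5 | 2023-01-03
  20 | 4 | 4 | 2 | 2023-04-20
SELECT c.id, p.name AS product, c.quantity FROM orders c JOIN products p ON c.product_id = p.id WHERE p.price < 296.55

Execution result:
id | product | quantity
1 | Keyboard | 3
2 | Webcam | 2
3 | Router | 5
4 | Router | 1
5 | Router | 3
6 | Keyboard | 4
7 | Router | 5
8 | Monitor | 2
9 | Keyboard | 5
10 | Printer | 4
11 | Router | 5
12 | Webcam | 5
13 | Printer | 4
16 | Monitor | 4
17 | Keyboard | 1
19 | Router | 5
20 | Printer | 2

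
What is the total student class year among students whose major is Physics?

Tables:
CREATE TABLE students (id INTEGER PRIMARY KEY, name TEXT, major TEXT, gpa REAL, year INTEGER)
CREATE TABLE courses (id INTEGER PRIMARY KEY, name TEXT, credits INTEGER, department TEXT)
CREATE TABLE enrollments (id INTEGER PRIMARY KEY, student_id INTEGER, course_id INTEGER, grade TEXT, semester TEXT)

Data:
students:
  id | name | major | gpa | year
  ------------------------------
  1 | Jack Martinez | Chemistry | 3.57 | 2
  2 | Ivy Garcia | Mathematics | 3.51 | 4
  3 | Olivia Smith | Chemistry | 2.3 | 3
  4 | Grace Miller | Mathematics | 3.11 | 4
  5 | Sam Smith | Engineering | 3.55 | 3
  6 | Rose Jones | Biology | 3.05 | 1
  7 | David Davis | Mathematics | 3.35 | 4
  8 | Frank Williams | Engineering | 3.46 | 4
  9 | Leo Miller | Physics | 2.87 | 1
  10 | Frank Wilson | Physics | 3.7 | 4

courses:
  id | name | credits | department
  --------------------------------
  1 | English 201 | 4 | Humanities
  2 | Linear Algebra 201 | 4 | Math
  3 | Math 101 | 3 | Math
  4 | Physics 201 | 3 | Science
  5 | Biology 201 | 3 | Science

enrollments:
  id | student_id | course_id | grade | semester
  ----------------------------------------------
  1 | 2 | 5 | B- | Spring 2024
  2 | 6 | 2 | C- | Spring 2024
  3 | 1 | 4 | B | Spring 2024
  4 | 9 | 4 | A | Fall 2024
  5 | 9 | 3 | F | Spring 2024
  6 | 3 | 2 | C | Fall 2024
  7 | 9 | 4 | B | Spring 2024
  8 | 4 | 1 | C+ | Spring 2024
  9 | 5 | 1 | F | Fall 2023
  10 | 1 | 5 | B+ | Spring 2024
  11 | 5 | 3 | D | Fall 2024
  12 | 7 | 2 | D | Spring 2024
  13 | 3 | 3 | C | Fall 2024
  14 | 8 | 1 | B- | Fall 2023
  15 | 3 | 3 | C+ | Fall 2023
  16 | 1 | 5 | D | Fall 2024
SELECT SUM(year) FROM students WHERE major = 'Physics'

Execution result:
5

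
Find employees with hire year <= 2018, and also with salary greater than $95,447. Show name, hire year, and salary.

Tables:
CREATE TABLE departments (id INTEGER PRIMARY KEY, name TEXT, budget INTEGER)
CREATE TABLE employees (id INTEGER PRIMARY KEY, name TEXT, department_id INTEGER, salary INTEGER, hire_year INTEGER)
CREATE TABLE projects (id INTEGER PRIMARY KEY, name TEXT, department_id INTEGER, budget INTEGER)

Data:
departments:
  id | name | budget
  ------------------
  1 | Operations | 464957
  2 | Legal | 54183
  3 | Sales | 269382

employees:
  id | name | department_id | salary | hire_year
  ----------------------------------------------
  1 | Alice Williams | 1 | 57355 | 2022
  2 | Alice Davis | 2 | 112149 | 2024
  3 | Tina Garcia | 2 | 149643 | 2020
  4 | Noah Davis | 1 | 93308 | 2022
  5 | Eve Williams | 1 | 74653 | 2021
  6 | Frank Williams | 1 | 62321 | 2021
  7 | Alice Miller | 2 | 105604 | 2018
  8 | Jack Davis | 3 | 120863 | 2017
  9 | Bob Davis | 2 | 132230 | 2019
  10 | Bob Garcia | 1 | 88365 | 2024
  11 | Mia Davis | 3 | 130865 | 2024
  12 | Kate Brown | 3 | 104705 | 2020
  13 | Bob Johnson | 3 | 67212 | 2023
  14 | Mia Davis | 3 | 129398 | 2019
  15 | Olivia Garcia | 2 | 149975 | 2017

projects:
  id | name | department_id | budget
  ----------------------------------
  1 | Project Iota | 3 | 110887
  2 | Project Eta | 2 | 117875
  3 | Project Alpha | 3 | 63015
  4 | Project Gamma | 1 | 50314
SELECT name, hire_year, salary FROM employees WHERE hire_year <= 2018 AND salary > 95447

Execution result:
name | hire_year | salary
Alice Miller | 2018 | 105604
Jack Davis | 2017 | 120863
Olivia Garcia | 2017 | 149975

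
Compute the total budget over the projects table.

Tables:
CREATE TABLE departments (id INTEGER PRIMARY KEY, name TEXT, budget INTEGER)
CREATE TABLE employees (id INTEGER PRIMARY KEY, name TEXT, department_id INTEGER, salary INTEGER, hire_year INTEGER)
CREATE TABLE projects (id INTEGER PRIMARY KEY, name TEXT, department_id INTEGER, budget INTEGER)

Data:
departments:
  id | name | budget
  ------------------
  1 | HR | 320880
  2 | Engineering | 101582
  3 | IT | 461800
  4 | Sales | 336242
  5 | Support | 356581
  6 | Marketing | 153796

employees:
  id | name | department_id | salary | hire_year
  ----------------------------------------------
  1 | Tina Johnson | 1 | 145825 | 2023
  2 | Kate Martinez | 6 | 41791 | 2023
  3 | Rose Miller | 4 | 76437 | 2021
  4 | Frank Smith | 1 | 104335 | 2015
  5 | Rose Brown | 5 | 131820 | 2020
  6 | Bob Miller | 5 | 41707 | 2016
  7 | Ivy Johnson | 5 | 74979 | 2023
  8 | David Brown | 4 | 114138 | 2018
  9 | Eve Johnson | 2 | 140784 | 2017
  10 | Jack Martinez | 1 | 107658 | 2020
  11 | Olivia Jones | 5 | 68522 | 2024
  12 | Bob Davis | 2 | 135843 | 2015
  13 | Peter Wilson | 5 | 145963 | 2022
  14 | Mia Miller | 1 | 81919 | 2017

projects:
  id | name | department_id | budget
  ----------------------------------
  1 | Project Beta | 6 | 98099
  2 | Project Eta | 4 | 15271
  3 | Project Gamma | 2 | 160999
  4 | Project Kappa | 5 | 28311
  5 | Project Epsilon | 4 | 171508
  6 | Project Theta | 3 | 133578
SELECT SUM(budget) FROM projects

Execution result:
607766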